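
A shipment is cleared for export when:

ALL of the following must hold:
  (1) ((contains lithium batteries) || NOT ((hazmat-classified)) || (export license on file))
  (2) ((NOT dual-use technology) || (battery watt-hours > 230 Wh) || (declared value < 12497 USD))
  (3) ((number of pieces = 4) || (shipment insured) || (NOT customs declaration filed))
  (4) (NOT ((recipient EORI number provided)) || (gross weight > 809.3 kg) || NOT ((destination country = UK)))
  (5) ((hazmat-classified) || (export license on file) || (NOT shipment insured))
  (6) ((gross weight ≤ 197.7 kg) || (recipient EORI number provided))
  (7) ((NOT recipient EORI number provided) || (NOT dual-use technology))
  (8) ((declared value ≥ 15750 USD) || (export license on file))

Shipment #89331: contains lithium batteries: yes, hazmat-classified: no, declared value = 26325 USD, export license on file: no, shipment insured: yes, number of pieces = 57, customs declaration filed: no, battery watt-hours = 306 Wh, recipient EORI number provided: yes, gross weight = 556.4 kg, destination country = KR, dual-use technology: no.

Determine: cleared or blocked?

Blocked

Atomic conditions:
  contains lithium batteries: yes → true
  hazmat-classified: no → false
  export license on file: no → false
  NOT dual-use technology: no → true
  battery watt-hours > 230 Wh: 306 > 230 is true
  declared value < 12497 USD: 26325 < 12497 is false
  number of pieces = 4: 57 == 4 is false
  shipment insured: yes → true
  NOT customs declaration filed: no → true
  recipient EORI number provided: yes → true
  gross weight > 809.3 kg: 556.4 > 809.3 is false
  destination country = UK: KR == UK is false
  NOT shipment insured: yes → false
  gross weight ≤ 197.7 kg: 556.4 ≤ 197.7 is false
  NOT recipient EORI number provided: yes → false
  declared value ≥ 15750 USD: 26325 ≥ 15750 is true
Combine:
[1.2] NOT false = true
[1] true OR true OR false = true
[2] true OR true OR false = true
[3] false OR true OR true = true
[4.1] NOT true = false
[4.3] NOT false = true
[4] false OR false OR true = true
[5] false OR false OR false = false
[6] false OR true = true
[7] false OR true = true
[8] true OR false = true
[root] true AND true AND true AND true AND false AND true AND true AND true = false
Overall: false → blocked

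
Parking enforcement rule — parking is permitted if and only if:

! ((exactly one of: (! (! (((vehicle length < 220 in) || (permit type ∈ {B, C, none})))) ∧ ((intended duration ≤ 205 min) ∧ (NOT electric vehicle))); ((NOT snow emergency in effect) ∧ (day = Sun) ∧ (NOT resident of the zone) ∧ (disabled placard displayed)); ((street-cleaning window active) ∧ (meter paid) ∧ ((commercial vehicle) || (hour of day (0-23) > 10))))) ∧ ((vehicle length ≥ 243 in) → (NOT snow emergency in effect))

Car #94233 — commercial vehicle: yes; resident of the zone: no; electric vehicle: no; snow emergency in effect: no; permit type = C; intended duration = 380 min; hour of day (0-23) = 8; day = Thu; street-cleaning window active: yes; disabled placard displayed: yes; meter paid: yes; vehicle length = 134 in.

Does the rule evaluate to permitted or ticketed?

Atomic conditions:
  vehicle length < 220 in: 134 < 220 is true
  permit type ∈ {B, C, none}: C is in the set → true
  intended duration ≤ 205 min: 380 ≤ 205 is false
  NOT electric vehicle: no → true
  NOT snow emergency in effect: no → true
  day = Sun: Thu == Sun is false
  NOT resident of the zone: no → true
  disabled placard displayed: yes → true
  street-cleaning window active: yes → true
  meter paid: yes → true
  commercial vehicle: yes → true
  hour of day (0-23) > 10: 8 > 10 is false
  vehicle length ≥ 243 in: 134 ≥ 243 is false
Combine:
[1.1.1.1.1.1] true OR true = true
[1.1.1.1.1] NOT true = false
[1.1.1.1] NOT false = true
[1.1.1.2] false AND true = false
[1.1.1] true AND false = false
[1.1.2] true AND false AND true AND true = false
[1.1.3.3] true OR false = true
[1.1.3] true AND true AND true = true
[1.1] exactly-one(false, false, true) = true
[1] NOT true = false
[2] false → true (antecedent false ⇒ implication holds) = true
[root] false AND true = false
Overall: false → ticketed

Ticketed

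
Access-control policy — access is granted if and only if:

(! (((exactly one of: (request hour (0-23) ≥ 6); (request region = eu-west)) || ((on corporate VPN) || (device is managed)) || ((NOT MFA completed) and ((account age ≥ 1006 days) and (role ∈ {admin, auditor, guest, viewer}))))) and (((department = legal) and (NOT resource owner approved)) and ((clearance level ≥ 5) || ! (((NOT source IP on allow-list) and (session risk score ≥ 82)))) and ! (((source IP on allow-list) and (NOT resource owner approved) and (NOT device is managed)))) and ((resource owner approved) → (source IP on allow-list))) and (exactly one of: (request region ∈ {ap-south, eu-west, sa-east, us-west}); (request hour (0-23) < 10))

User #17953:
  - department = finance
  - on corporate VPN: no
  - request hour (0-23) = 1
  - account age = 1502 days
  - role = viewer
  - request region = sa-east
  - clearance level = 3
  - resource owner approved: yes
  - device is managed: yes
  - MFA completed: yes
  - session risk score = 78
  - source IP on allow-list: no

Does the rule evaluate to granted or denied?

Denied

Atomic conditions:
  request hour (0-23) ≥ 6: 1 ≥ 6 is false
  request region = eu-west: sa-east == eu-west is false
  on corporate VPN: no → false
  device is managed: yes → true
  NOT MFA completed: yes → false
  account age ≥ 1006 days: 1502 ≥ 1006 is true
  role ∈ {admin, auditor, guest, viewer}: viewer is in the set → true
  department = legal: finance == legal is false
  NOT resource owner approved: yes → false
  clearance level ≥ 5: 3 ≥ 5 is false
  NOT source IP on allow-list: no → true
  session risk score ≥ 82: 78 ≥ 82 is false
  source IP on allow-list: no → false
  NOT device is managed: yes → false
  resource owner approved: yes → true
  request region ∈ {ap-south, eu-west, sa-east, us-west}: sa-east is in the set → true
  request hour (0-23) < 10: 1 < 10 is true
Combine:
[1.1.1.1] exactly-one(false, false) = false
[1.1.1.2] false OR true = true
[1.1.1.3.2] true AND true = true
[1.1.1.3] false AND true = false
[1.1.1] false OR true OR false = true
[1.1] NOT true = false
[1.2.1] false AND false = false
[1.2.2.2.1] true AND false = false
[1.2.2.2] NOT false = true
[1.2.2] false OR true = true
[1.2.3.1] false AND false AND false = false
[1.2.3] NOT false = true
[1.2] false AND true AND true = false
[1.3] true → false = false
[1] false AND false AND false = false
[2] exactly-one(true, true) = false
[root] false AND false = false
Overall: false → denied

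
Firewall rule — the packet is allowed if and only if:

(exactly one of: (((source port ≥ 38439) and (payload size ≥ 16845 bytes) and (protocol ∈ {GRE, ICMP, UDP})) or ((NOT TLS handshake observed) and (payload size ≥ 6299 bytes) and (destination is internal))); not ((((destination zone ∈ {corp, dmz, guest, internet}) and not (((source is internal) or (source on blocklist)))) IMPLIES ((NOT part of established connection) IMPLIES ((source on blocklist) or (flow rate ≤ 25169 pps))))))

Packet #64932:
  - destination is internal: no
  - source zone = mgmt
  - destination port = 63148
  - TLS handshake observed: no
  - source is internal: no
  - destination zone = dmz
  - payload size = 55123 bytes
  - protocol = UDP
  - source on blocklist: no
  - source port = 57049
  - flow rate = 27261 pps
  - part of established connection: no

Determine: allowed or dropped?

Dropped

Atomic conditions:
  source port ≥ 38439: 57049 ≥ 38439 is true
  payload size ≥ 16845 bytes: 55123 ≥ 16845 is true
  protocol ∈ {GRE, ICMP, UDP}: UDP is in the set → true
  NOT TLS handshake observed: no → true
  payload size ≥ 6299 bytes: 55123 ≥ 6299 is true
  destination is internal: no → false
  destination zone ∈ {corp, dmz, guest, internet}: dmz is in the set → true
  source is internal: no → false
  source on blocklist: no → false
  NOT part of established connection: no → true
  flow rate ≤ 25169 pps: 27261 ≤ 25169 is false
Combine:
[1.1] true AND true AND true = true
[1.2] true AND true AND false = false
[1] true OR false = true
[2.1.1.2.1] false OR false = false
[2.1.1.2] NOT false = true
[2.1.1] true AND true = true
[2.1.2.2] false OR false = false
[2.1.2] true → false = false
[2.1] true → false = false
[2] NOT false = true
[root] exactly-one(true, true) = false
Overall: false → dropped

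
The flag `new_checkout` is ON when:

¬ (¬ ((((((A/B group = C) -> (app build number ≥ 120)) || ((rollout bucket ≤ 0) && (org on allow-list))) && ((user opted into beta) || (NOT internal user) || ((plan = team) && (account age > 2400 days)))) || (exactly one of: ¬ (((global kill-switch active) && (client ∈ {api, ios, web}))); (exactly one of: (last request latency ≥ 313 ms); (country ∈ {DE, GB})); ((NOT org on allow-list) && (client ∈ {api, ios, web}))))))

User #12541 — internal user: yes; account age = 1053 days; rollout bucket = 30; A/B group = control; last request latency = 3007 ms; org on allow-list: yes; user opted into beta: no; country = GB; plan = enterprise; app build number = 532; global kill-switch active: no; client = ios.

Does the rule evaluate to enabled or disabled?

Enabled

Atomic conditions:
  A/B group = C: control == C is false
  app build number ≥ 120: 532 ≥ 120 is true
  rollout bucket ≤ 0: 30 ≤ 0 is false
  org on allow-list: yes → true
  user opted into beta: no → false
  NOT internal user: yes → false
  plan = team: enterprise == team is false
  account age > 2400 days: 1053 > 2400 is false
  global kill-switch active: no → false
  client ∈ {api, ios, web}: ios is in the set → true
  last request latency ≥ 313 ms: 3007 ≥ 313 is true
  country ∈ {DE, GB}: GB is in the set → true
  NOT org on allow-list: yes → false
Combine:
[1.1.1.1.1] false → true (antecedent false ⇒ implication holds) = true
[1.1.1.1.2] false AND true = false
[1.1.1.1] true OR false = true
[1.1.1.2.3] false AND false = false
[1.1.1.2] false OR false OR false = false
[1.1.1] true AND false = false
[1.1.2.1.1] false AND true = false
[1.1.2.1] NOT false = true
[1.1.2.2] exactly-one(true, true) = false
[1.1.2.3] false AND true = false
[1.1.2] exactly-one(true, false, false) = true
[1.1] false OR true = true
[1] NOT true = false
[root] NOT false = true
Overall: true → enabled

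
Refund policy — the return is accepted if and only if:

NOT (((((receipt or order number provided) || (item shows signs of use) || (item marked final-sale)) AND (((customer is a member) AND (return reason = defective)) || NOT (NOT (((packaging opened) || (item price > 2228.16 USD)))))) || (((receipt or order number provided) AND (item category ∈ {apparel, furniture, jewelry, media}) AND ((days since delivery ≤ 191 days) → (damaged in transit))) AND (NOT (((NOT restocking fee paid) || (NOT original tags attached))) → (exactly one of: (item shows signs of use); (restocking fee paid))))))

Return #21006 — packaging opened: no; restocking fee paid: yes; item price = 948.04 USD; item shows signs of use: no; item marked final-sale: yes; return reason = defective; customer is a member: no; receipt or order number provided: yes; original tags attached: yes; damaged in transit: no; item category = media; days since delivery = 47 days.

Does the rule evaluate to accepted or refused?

Atomic conditions:
  receipt or order number provided: yes → true
  item shows signs of use: no → false
  item marked final-sale: yes → true
  customer is a member: no → false
  return reason = defective: defective == defective is true
  packaging opened: no → false
  item price > 2228.16 USD: 948.04 > 2228.16 is false
  item category ∈ {apparel, furniture, jewelry, media}: media is in the set → true
  days since delivery ≤ 191 days: 47 ≤ 191 is true
  damaged in transit: no → false
  NOT restocking fee paid: yes → false
  NOT original tags attached: yes → false
  restocking fee paid: yes → true
Combine:
[1.1.1] true OR false OR true = true
[1.1.2.1] false AND true = false
[1.1.2.2.1.1] false OR false = false
[1.1.2.2.1] NOT false = true
[1.1.2.2] NOT true = false
[1.1.2] false OR false = false
[1.1] true AND false = false
[1.2.1.3] true → false = false
[1.2.1] true AND true AND false = false
[1.2.2.1.1] false OR false = false
[1.2.2.1] NOT false = true
[1.2.2.2] exactly-one(false, true) = true
[1.2.2] true → true = true
[1.2] false AND true = false
[1] false OR false = false
[root] NOT false = true
Overall: true → accepted

Accepted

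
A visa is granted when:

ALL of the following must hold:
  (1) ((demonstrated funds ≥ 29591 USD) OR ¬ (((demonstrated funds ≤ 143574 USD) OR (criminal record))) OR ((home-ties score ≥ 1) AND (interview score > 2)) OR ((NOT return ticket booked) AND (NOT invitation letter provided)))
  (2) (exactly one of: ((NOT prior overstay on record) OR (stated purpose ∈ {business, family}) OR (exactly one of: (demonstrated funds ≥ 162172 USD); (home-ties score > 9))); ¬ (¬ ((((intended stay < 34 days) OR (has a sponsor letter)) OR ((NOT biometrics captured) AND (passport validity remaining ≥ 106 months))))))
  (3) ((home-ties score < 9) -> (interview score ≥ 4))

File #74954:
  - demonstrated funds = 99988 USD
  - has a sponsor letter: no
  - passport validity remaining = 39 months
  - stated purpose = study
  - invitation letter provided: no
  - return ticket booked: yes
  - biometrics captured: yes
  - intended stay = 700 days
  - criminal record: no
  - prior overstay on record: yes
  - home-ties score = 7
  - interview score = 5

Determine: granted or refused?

Refused

Atomic conditions:
  demonstrated funds ≥ 29591 USD: 99988 ≥ 29591 is true
  demonstrated funds ≤ 143574 USD: 99988 ≤ 143574 is true
  criminal record: no → false
  home-ties score ≥ 1: 7 ≥ 1 is true
  interview score > 2: 5 > 2 is true
  NOT return ticket booked: yes → false
  NOT invitation letter provided: no → true
  NOT prior overstay on record: yes → false
  stated purpose ∈ {business, family}: study is not in the set → false
  demonstrated funds ≥ 162172 USD: 99988 ≥ 162172 is false
  home-ties score > 9: 7 > 9 is false
  intended stay < 34 days: 700 < 34 is false
  has a sponsor letter: no → false
  NOT biometrics captured: yes → false
  passport validity remaining ≥ 106 months: 39 ≥ 106 is false
  home-ties score < 9: 7 < 9 is true
  interview score ≥ 4: 5 ≥ 4 is true
Combine:
[1.2.1] true OR false = true
[1.2] NOT true = false
[1.3] true AND true = true
[1.4] false AND true = false
[1] true OR false OR true OR false = true
[2.1.3] exactly-one(false, false) = false
[2.1] false OR false OR false = false
[2.2.1.1.1] false OR false = false
[2.2.1.1.2] false AND false = false
[2.2.1.1] false OR false = false
[2.2.1] NOT false = true
[2.2] NOT true = false
[2] exactly-one(false, false) = false
[3] true → true = true
[root] true AND false AND true = false
Overall: false → refused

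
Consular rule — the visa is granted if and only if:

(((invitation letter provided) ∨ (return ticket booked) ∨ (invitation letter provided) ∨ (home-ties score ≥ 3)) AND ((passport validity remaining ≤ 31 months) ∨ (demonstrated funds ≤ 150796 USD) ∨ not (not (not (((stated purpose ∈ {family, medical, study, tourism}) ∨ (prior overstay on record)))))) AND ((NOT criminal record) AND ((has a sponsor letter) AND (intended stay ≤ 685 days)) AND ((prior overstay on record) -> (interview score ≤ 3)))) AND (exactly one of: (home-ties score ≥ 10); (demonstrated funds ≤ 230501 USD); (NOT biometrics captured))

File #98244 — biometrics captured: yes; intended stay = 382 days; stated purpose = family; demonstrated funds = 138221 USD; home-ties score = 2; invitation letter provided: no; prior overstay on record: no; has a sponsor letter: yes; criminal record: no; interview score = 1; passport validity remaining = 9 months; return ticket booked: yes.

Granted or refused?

Granted

Atomic conditions:
  invitation letter provided: no → false
  return ticket booked: yes → true
  home-ties score ≥ 3: 2 ≥ 3 is false
  passport validity remaining ≤ 31 months: 9 ≤ 31 is true
  demonstrated funds ≤ 150796 USD: 138221 ≤ 150796 is true
  stated purpose ∈ {family, medical, study, tourism}: family is in the set → true
  prior overstay on record: no → false
  NOT criminal record: no → true
  has a sponsor letter: yes → true
  intended stay ≤ 685 days: 382 ≤ 685 is true
  interview score ≤ 3: 1 ≤ 3 is true
  home-ties score ≥ 10: 2 ≥ 10 is false
  demonstrated funds ≤ 230501 USD: 138221 ≤ 230501 is true
  NOT biometrics captured: yes → false
Combine:
[1.1] false OR true OR false OR false = true
[1.2.3.1.1.1] true OR false = true
[1.2.3.1.1] NOT true = false
[1.2.3.1] NOT false = true
[1.2.3] NOT true = false
[1.2] true OR true OR false = true
[1.3.2] true AND true = true
[1.3.3] false → true (antecedent false ⇒ implication holds) = true
[1.3] true AND true AND true = true
[1] true AND true AND true = true
[2] exactly-one(false, true, false) = true
[root] true AND true = true
Overall: true → granted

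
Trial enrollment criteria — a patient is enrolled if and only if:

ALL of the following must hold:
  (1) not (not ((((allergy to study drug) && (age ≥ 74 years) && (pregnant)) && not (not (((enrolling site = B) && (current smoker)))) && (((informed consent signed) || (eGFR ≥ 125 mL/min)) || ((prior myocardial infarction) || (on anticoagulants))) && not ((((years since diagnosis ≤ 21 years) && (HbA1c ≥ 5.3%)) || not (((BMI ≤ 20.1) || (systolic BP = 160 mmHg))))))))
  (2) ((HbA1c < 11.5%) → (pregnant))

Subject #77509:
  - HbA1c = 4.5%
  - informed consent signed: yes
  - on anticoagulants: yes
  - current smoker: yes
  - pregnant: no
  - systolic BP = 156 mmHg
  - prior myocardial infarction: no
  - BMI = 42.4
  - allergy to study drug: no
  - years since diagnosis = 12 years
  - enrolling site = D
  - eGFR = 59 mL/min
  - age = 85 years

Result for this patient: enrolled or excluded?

Excluded

Atomic conditions:
  allergy to study drug: no → false
  age ≥ 74 years: 85 ≥ 74 is true
  pregnant: no → false
  enrolling site = B: D == B is false
  current smoker: yes → true
  informed consent signed: yes → true
  eGFR ≥ 125 mL/min: 59 ≥ 125 is false
  prior myocardial infarction: no → false
  on anticoagulants: yes → true
  years since diagnosis ≤ 21 years: 12 ≤ 21 is true
  HbA1c ≥ 5.3%: 4.5 ≥ 5.3 is false
  BMI ≤ 20.1: 42.4 ≤ 20.1 is false
  systolic BP = 160 mmHg: 156 == 160 is false
  HbA1c < 11.5%: 4.5 < 11.5 is true
Combine:
[1.1.1.1] false AND true AND false = false
[1.1.1.2.1.1] false AND true = false
[1.1.1.2.1] NOT false = true
[1.1.1.2] NOT true = false
[1.1.1.3.1] true OR false = true
[1.1.1.3.2] false OR true = true
[1.1.1.3] true OR true = true
[1.1.1.4.1.1] true AND false = false
[1.1.1.4.1.2.1] false OR false = false
[1.1.1.4.1.2] NOT false = true
[1.1.1.4.1] false OR true = true
[1.1.1.4] NOT true = false
[1.1.1] false AND false AND true AND false = false
[1.1] NOT false = true
[1] NOT true = false
[2] true → false = false
[root] false AND false = false
Overall: false → excluded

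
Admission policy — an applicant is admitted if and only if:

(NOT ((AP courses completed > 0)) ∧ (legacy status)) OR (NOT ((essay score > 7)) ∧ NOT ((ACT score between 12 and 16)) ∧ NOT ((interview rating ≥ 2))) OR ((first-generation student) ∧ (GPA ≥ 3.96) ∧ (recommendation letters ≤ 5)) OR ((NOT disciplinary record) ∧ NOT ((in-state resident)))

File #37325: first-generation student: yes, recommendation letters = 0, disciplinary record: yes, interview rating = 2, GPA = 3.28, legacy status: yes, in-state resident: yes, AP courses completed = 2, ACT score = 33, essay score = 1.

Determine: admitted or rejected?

Atomic conditions:
  AP courses completed > 0: 2 > 0 is true
  legacy status: yes → true
  essay score > 7: 1 > 7 is false
  ACT score between 12 and 16: 33 in [12, 16] is false
  interview rating ≥ 2: 2 ≥ 2 is true
  first-generation student: yes → true
  GPA ≥ 3.96: 3.28 ≥ 3.96 is false
  recommendation letters ≤ 5: 0 ≤ 5 is true
  NOT disciplinary record: yes → false
  in-state resident: yes → true
Combine:
[1.1] NOT true = false
[1] false AND true = false
[2.1] NOT false = true
[2.2] NOT false = true
[2.3] NOT true = false
[2] true AND true AND false = false
[3] true AND false AND true = false
[4.2] NOT true = false
[4] false AND false = false
[root] false OR false OR false OR false = false
Overall: false → rejected

Rejected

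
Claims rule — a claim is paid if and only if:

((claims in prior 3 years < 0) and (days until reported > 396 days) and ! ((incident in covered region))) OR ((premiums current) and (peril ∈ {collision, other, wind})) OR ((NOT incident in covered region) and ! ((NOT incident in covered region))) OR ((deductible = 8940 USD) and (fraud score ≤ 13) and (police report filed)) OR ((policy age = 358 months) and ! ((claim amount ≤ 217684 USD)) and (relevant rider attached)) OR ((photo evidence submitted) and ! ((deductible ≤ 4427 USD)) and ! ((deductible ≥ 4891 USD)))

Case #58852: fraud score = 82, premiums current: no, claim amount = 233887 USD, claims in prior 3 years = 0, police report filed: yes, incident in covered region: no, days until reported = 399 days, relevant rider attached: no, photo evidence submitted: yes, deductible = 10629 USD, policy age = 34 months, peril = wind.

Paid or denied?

Denied

Atomic conditions:
  claims in prior 3 years < 0: 0 < 0 is false
  days until reported > 396 days: 399 > 396 is true
  incident in covered region: no → false
  premiums current: no → false
  peril ∈ {collision, other, wind}: wind is in the set → true
  NOT incident in covered region: no → true
  deductible = 8940 USD: 10629 == 8940 is false
  fraud score ≤ 13: 82 ≤ 13 is false
  police report filed: yes → true
  policy age = 358 months: 34 == 358 is false
  claim amount ≤ 217684 USD: 233887 ≤ 217684 is false
  relevant rider attached: no → false
  photo evidence submitted: yes → true
  deductible ≤ 4427 USD: 10629 ≤ 4427 is false
  deductible ≥ 4891 USD: 10629 ≥ 4891 is true
Combine:
[1.3] NOT false = true
[1] false AND true AND true = false
[2] false AND true = false
[3.2] NOT true = false
[3] true AND false = false
[4] false AND false AND true = false
[5.2] NOT false = true
[5] false AND true AND false = false
[6.2] NOT false = true
[6.3] NOT true = false
[6] true AND true AND false = false
[root] false OR false OR false OR false OR false OR false = false
Overall: false → denied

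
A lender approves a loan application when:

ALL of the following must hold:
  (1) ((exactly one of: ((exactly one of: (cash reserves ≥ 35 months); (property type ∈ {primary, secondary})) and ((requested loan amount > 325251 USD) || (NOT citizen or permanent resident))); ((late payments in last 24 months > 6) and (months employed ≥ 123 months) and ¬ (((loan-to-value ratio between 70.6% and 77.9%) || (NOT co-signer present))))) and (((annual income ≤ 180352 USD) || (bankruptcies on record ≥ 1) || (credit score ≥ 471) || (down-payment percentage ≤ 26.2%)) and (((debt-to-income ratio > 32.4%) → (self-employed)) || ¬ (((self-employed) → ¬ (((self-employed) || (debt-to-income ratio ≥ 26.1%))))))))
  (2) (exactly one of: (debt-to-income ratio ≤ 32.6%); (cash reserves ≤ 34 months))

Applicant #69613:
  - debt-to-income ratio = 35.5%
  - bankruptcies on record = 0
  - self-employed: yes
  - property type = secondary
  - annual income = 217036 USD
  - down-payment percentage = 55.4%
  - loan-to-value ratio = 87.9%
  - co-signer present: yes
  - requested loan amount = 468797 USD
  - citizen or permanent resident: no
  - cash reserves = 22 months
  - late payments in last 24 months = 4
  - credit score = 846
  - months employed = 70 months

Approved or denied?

Approved

Atomic conditions:
  cash reserves ≥ 35 months: 22 ≥ 35 is false
  property type ∈ {primary, secondary}: secondary is in the set → true
  requested loan amount > 325251 USD: 468797 > 325251 is true
  NOT citizen or permanent resident: no → true
  late payments in last 24 months > 6: 4 > 6 is false
  months employed ≥ 123 months: 70 ≥ 123 is false
  loan-to-value ratio between 70.6% and 77.9%: 87.9 in [70.6, 77.9] is false
  NOT co-signer present: yes → false
  annual income ≤ 180352 USD: 217036 ≤ 180352 is false
  bankruptcies on record ≥ 1: 0 ≥ 1 is false
  credit score ≥ 471: 846 ≥ 471 is true
  down-payment percentage ≤ 26.2%: 55.4 ≤ 26.2 is false
  debt-to-income ratio > 32.4%: 35.5 > 32.4 is true
  self-employed: yes → true
  debt-to-income ratio ≥ 26.1%: 35.5 ≥ 26.1 is true
  debt-to-income ratio ≤ 32.6%: 35.5 ≤ 32.6 is false
  cash reserves ≤ 34 months: 22 ≤ 34 is true
Combine:
[1.1.1.1] exactly-one(false, true) = true
[1.1.1.2] true OR true = true
[1.1.1] true AND true = true
[1.1.2.3.1] false OR false = false
[1.1.2.3] NOT false = true
[1.1.2] false AND false AND true = false
[1.1] exactly-one(true, false) = true
[1.2.1] false OR false OR true OR false = true
[1.2.2.1] true → true = true
[1.2.2.2.1.2.1] true OR true = true
[1.2.2.2.1.2] NOT true = false
[1.2.2.2.1] true → false = false
[1.2.2.2] NOT false = true
[1.2.2] true OR true = true
[1.2] true AND true = true
[1] true AND true = true
[2] exactly-one(false, true) = true
[root] true AND true = true
Overall: true → approved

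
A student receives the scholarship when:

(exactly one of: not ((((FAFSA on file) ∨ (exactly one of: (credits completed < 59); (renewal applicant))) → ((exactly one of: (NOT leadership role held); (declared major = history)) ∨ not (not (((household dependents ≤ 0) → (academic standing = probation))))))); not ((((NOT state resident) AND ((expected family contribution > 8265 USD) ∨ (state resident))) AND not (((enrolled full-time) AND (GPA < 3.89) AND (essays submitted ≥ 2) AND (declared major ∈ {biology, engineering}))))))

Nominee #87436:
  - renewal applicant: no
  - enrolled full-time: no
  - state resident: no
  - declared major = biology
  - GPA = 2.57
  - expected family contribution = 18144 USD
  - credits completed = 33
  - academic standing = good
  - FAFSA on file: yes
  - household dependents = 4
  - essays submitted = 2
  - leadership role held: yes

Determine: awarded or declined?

Atomic conditions:
  FAFSA on file: yes → true
  credits completed < 59: 33 < 59 is true
  renewal applicant: no → false
  NOT leadership role held: yes → false
  declared major = history: biology == history is false
  household dependents ≤ 0: 4 ≤ 0 is false
  academic standing = probation: good == probation is false
  NOT state resident: no → true
  expected family contribution > 8265 USD: 18144 > 8265 is true
  state resident: no → false
  enrolled full-time: no → false
  GPA < 3.89: 2.57 < 3.89 is true
  essays submitted ≥ 2: 2 ≥ 2 is true
  declared major ∈ {biology, engineering}: biology is in the set → true
Combine:
[1.1.1.2] exactly-one(true, false) = true
[1.1.1] true OR true = true
[1.1.2.1] exactly-one(false, false) = false
[1.1.2.2.1.1] false → false (antecedent false ⇒ implication holds) = true
[1.1.2.2.1] NOT true = false
[1.1.2.2] NOT false = true
[1.1.2] false OR true = true
[1.1] true → true = true
[1] NOT true = false
[2.1.1.2] true OR false = true
[2.1.1] true AND true = true
[2.1.2.1] false AND true AND true AND true = false
[2.1.2] NOT false = true
[2.1] true AND true = true
[2] NOT true = false
[root] exactly-one(false, false) = false
Overall: false → declined

Declined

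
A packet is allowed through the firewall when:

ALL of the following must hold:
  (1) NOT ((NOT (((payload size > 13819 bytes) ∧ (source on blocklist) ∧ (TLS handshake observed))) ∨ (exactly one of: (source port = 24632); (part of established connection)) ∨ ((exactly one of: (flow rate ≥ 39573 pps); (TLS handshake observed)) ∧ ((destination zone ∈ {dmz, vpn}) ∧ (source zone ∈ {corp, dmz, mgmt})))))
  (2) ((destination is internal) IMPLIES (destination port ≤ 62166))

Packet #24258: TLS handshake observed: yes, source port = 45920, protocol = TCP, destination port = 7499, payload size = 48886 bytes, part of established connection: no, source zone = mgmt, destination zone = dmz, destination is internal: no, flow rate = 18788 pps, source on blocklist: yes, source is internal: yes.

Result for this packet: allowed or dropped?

Atomic conditions:
  payload size > 13819 bytes: 48886 > 13819 is true
  source on blocklist: yes → true
  TLS handshake observed: yes → true
  source port = 24632: 45920 == 24632 is false
  part of established connection: no → false
  flow rate ≥ 39573 pps: 18788 ≥ 39573 is false
  destination zone ∈ {dmz, vpn}: dmz is in the set → true
  source zone ∈ {corp, dmz, mgmt}: mgmt is in the set → true
  destination is internal: no → false
  destination port ≤ 62166: 7499 ≤ 62166 is true
Combine:
[1.1.1.1] true AND true AND true = true
[1.1.1] NOT true = false
[1.1.2] exactly-one(false, false) = false
[1.1.3.1] exactly-one(false, true) = true
[1.1.3.2] true AND true = true
[1.1.3] true AND true = true
[1.1] false OR false OR true = true
[1] NOT true = false
[2] false → true (antecedent false ⇒ implication holds) = true
[root] false AND true = false
Overall: false → dropped

Dropped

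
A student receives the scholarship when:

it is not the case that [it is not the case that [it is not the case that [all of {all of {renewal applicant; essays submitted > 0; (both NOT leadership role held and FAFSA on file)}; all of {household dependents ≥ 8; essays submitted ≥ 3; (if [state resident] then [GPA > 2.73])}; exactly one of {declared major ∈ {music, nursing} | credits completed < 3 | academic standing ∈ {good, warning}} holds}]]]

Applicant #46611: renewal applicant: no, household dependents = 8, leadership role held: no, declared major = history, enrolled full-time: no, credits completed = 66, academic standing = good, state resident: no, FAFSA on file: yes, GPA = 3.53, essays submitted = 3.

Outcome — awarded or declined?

Awarded

Atomic conditions:
  renewal applicant: no → false
  essays submitted > 0: 3 > 0 is true
  NOT leadership role held: no → true
  FAFSA on file: yes → true
  household dependents ≥ 8: 8 ≥ 8 is true
  essays submitted ≥ 3: 3 ≥ 3 is true
  state resident: no → false
  GPA > 2.73: 3.53 > 2.73 is true
  declared major ∈ {music, nursing}: history is not in the set → false
  credits completed < 3: 66 < 3 is false
  academic standing ∈ {good, warning}: good is in the set → true
Combine:
[1.1.1.1.3] true AND true = true
[1.1.1.1] false AND true AND true = false
[1.1.1.2.3] false → true (antecedent false ⇒ implication holds) = true
[1.1.1.2] true AND true AND true = true
[1.1.1.3] exactly-one(false, false, true) = true
[1.1.1] false AND true AND true = false
[1.1] NOT false = true
[1] NOT true = false
[root] NOT false = true
Overall: true → awarded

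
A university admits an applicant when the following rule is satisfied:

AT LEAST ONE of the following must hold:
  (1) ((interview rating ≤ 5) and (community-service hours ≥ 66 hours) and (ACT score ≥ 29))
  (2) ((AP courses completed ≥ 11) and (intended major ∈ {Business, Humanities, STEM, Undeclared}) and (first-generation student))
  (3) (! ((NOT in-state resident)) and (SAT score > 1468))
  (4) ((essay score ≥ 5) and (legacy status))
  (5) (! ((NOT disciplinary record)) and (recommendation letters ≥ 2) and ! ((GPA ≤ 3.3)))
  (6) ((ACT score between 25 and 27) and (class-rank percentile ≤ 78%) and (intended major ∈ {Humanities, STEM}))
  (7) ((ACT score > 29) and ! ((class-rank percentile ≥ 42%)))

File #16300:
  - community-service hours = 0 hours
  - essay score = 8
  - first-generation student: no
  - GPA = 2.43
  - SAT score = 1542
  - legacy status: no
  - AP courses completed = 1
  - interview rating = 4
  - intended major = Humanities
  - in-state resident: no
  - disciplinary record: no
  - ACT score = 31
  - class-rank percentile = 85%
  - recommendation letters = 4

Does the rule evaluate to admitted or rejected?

Rejected

Atomic conditions:
  interview rating ≤ 5: 4 ≤ 5 is true
  community-service hours ≥ 66 hours: 0 ≥ 66 is false
  ACT score ≥ 29: 31 ≥ 29 is true
  AP courses completed ≥ 11: 1 ≥ 11 is false
  intended major ∈ {Business, Humanities, STEM, Undeclared}: Humanities is in the set → true
  first-generation student: no → false
  NOT in-state resident: no → true
  SAT score > 1468: 1542 > 1468 is true
  essay score ≥ 5: 8 ≥ 5 is true
  legacy status: no → false
  NOT disciplinary record: no → true
  recommendation letters ≥ 2: 4 ≥ 2 is true
  GPA ≤ 3.3: 2.43 ≤ 3.3 is true
  ACT score between 25 and 27: 31 in [25, 27] is false
  class-rank percentile ≤ 78%: 85 ≤ 78 is false
  intended major ∈ {Humanities, STEM}: Humanities is in the set → true
  ACT score > 29: 31 > 29 is true
  class-rank percentile ≥ 42%: 85 ≥ 42 is true
Combine:
[1] true AND false AND true = false
[2] false AND true AND false = false
[3.1] NOT true = false
[3] false AND true = false
[4] true AND false = false
[5.1] NOT true = false
[5.3] NOT true = false
[5] false AND true AND false = false
[6] false AND false AND true = false
[7.2] NOT true = false
[7] true AND false = false
[root] false OR false OR false OR false OR false OR false OR false = false
Overall: false → rejected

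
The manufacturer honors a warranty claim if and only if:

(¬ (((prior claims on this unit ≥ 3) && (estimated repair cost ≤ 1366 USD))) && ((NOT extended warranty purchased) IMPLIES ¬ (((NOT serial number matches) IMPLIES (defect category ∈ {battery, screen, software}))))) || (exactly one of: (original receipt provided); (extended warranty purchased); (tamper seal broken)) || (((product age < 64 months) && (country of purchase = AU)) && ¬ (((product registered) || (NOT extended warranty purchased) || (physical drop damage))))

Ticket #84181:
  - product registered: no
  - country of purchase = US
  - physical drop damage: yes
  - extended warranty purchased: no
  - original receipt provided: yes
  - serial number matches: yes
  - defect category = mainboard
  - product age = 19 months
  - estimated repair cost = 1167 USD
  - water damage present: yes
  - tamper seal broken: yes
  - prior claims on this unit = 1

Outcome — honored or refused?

Refused

Atomic conditions:
  prior claims on this unit ≥ 3: 1 ≥ 3 is false
  estimated repair cost ≤ 1366 USD: 1167 ≤ 1366 is true
  NOT extended warranty purchased: no → true
  NOT serial number matches: yes → false
  defect category ∈ {battery, screen, software}: mainboard is not in the set → false
  original receipt provided: yes → true
  extended warranty purchased: no → false
  tamper seal broken: yes → true
  product age < 64 months: 19 < 64 is true
  country of purchase = AU: US == AU is false
  product registered: no → false
  physical drop damage: yes → true
Combine:
[1.1.1] false AND true = false
[1.1] NOT false = true
[1.2.2.1] false → false (antecedent false ⇒ implication holds) = true
[1.2.2] NOT true = false
[1.2] true → false = false
[1] true AND false = false
[2] exactly-one(true, false, true) = false
[3.1] true AND false = false
[3.2.1] false OR true OR true = true
[3.2] NOT true = false
[3] false AND false = false
[root] false OR false OR false = false
Overall: false → refused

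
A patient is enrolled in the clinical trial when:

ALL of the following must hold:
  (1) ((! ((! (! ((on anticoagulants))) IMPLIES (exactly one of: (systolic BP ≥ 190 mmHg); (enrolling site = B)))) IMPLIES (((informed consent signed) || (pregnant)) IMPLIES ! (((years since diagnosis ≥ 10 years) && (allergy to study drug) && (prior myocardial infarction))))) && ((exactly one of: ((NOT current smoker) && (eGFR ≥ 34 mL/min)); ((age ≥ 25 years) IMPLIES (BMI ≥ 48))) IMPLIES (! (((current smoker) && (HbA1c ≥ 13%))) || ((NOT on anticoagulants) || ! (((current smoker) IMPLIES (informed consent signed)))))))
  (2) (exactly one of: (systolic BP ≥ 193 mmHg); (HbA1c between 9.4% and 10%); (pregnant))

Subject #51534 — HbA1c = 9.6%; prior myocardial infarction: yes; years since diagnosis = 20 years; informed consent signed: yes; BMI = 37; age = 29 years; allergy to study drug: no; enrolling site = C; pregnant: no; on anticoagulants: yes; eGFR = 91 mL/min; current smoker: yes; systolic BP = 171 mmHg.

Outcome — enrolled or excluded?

Enrolled

Atomic conditions:
  on anticoagulants: yes → true
  systolic BP ≥ 190 mmHg: 171 ≥ 190 is false
  enrolling site = B: C == B is false
  informed consent signed: yes → true
  pregnant: no → false
  years since diagnosis ≥ 10 years: 20 ≥ 10 is true
  allergy to study drug: no → false
  prior myocardial infarction: yes → true
  NOT current smoker: yes → false
  eGFR ≥ 34 mL/min: 91 ≥ 34 is true
  age ≥ 25 years: 29 ≥ 25 is true
  BMI ≥ 48: 37 ≥ 48 is false
  current smoker: yes → true
  HbA1c ≥ 13%: 9.6 ≥ 13 is false
  NOT on anticoagulants: yes → false
  systolic BP ≥ 193 mmHg: 171 ≥ 193 is false
  HbA1c between 9.4% and 10%: 9.6 in [9.4, 10] is true
Combine:
[1.1.1.1.1.1] NOT true = false
[1.1.1.1.1] NOT false = true
[1.1.1.1.2] exactly-one(false, false) = false
[1.1.1.1] true → false = false
[1.1.1] NOT false = true
[1.1.2.1] true OR false = true
[1.1.2.2.1] true AND false AND true = false
[1.1.2.2] NOT false = true
[1.1.2] true → true = true
[1.1] true → true = true
[1.2.1.1] false AND true = false
[1.2.1.2] true → false = false
[1.2.1] exactly-one(false, false) = false
[1.2.2.1.1] true AND false = false
[1.2.2.1] NOT false = true
[1.2.2.2.2.1] true → true = true
[1.2.2.2.2] NOT true = false
[1.2.2.2] false OR false = false
[1.2.2] true OR false = true
[1.2] false → true (antecedent false ⇒ implication holds) = true
[1] true AND true = true
[2] exactly-one(false, true, false) = true
[root] true AND true = true
Overall: true → enrolled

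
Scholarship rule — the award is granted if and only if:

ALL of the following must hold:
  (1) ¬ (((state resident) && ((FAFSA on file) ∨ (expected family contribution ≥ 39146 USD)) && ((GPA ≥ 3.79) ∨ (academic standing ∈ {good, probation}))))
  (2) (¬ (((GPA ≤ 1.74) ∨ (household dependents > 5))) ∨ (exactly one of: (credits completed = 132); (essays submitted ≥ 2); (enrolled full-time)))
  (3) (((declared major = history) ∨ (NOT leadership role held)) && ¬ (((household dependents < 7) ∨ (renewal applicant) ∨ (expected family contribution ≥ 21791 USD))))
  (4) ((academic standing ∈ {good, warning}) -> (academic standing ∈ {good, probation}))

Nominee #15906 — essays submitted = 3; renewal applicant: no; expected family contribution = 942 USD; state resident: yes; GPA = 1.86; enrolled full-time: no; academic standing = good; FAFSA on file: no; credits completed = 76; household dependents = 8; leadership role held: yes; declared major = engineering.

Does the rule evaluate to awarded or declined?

Declined

Atomic conditions:
  state resident: yes → true
  FAFSA on file: no → false
  expected family contribution ≥ 39146 USD: 942 ≥ 39146 is false
  GPA ≥ 3.79: 1.86 ≥ 3.79 is false
  academic standing ∈ {good, probation}: good is in the set → true
  GPA ≤ 1.74: 1.86 ≤ 1.74 is false
  household dependents > 5: 8 > 5 is true
  credits completed = 132: 76 == 132 is false
  essays submitted ≥ 2: 3 ≥ 2 is true
  enrolled full-time: no → false
  declared major = history: engineering == history is false
  NOT leadership role held: yes → false
  household dependents < 7: 8 < 7 is false
  renewal applicant: no → false
  expected family contribution ≥ 21791 USD: 942 ≥ 21791 is false
  academic standing ∈ {good, warning}: good is in the set → true
Combine:
[1.1.2] false OR false = false
[1.1.3] false OR true = true
[1.1] true AND false AND true = false
[1] NOT false = true
[2.1.1] false OR true = true
[2.1] NOT true = false
[2.2] exactly-one(false, true, false) = true
[2] false OR true = true
[3.1] false OR false = false
[3.2.1] false OR false OR false = false
[3.2] NOT false = true
[3] false AND true = false
[4] true → true = true
[root] true AND true AND false AND true = false
Overall: false → declined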